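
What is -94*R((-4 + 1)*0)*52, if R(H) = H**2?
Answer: 0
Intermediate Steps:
-94*R((-4 + 1)*0)*52 = -94*((-4 + 1)*0)**2*52 = -94*(-3*0)**2*52 = -94*0**2*52 = -94*0*52 = 0*52 = 0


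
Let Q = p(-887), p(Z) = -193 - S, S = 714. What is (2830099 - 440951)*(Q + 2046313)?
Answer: 4886777654088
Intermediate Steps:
p(Z) = -907 (p(Z) = -193 - 1*714 = -193 - 714 = -907)
Q = -907
(2830099 - 440951)*(Q + 2046313) = (2830099 - 440951)*(-907 + 2046313) = 2389148*2045406 = 4886777654088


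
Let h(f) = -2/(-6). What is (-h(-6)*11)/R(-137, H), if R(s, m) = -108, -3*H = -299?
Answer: 11/324 ≈ 0.033951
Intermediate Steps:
H = 299/3 (H = -1/3*(-299) = 299/3 ≈ 99.667)
h(f) = 1/3 (h(f) = -2*(-1/6) = 1/3)
(-h(-6)*11)/R(-137, H) = (-1*1/3*11)/(-108) = -1/3*11*(-1/108) = -11/3*(-1/108) = 11/324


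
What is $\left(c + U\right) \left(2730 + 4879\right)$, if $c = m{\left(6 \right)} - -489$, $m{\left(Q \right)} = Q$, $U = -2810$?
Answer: $-17614835$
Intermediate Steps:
$c = 495$ ($c = 6 - -489 = 6 + 489 = 495$)
$\left(c + U\right) \left(2730 + 4879\right) = \left(495 - 2810\right) \left(2730 + 4879\right) = \left(-2315\right) 7609 = -17614835$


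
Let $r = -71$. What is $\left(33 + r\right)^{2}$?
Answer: $1444$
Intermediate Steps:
$\left(33 + r\right)^{2} = \left(33 - 71\right)^{2} = \left(-38\right)^{2} = 1444$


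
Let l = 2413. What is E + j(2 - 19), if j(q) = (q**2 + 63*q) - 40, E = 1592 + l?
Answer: 3183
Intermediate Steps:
E = 4005 (E = 1592 + 2413 = 4005)
j(q) = -40 + q**2 + 63*q
E + j(2 - 19) = 4005 + (-40 + (2 - 19)**2 + 63*(2 - 19)) = 4005 + (-40 + (-17)**2 + 63*(-17)) = 4005 + (-40 + 289 - 1071) = 4005 - 822 = 3183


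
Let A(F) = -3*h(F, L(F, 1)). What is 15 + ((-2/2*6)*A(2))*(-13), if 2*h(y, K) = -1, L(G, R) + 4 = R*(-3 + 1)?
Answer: 132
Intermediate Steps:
L(G, R) = -4 - 2*R (L(G, R) = -4 + R*(-3 + 1) = -4 + R*(-2) = -4 - 2*R)
h(y, K) = -½ (h(y, K) = (½)*(-1) = -½)
A(F) = 3/2 (A(F) = -3*(-½) = 3/2)
15 + ((-2/2*6)*A(2))*(-13) = 15 + ((-2/2*6)*(3/2))*(-13) = 15 + ((-2*½*6)*(3/2))*(-13) = 15 + (-1*6*(3/2))*(-13) = 15 - 6*3/2*(-13) = 15 - 9*(-13) = 15 + 117 = 132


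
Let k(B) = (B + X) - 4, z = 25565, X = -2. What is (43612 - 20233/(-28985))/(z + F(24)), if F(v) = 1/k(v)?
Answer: 22754052954/13338056435 ≈ 1.7059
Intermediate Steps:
k(B) = -6 + B (k(B) = (B - 2) - 4 = (-2 + B) - 4 = -6 + B)
F(v) = 1/(-6 + v)
(43612 - 20233/(-28985))/(z + F(24)) = (43612 - 20233/(-28985))/(25565 + 1/(-6 + 24)) = (43612 - 20233*(-1/28985))/(25565 + 1/18) = (43612 + 20233/28985)/(25565 + 1/18) = 1264114053/(28985*(460171/18)) = (1264114053/28985)*(18/460171) = 22754052954/13338056435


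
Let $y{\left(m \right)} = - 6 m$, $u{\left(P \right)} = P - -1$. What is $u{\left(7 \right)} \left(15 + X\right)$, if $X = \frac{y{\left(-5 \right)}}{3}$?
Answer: $200$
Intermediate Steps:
$u{\left(P \right)} = 1 + P$ ($u{\left(P \right)} = P + 1 = 1 + P$)
$X = 10$ ($X = \frac{\left(-6\right) \left(-5\right)}{3} = 30 \cdot \frac{1}{3} = 10$)
$u{\left(7 \right)} \left(15 + X\right) = \left(1 + 7\right) \left(15 + 10\right) = 8 \cdot 25 = 200$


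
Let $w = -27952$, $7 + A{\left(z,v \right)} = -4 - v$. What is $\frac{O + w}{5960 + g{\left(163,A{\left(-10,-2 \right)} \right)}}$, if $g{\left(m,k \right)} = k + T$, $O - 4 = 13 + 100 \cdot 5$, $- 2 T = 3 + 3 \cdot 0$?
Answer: $- \frac{54870}{11899} \approx -4.6113$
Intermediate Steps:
$A{\left(z,v \right)} = -11 - v$ ($A{\left(z,v \right)} = -7 - \left(4 + v\right) = -11 - v$)
$T = - \frac{3}{2}$ ($T = - \frac{3 + 3 \cdot 0}{2} = - \frac{3 + 0}{2} = \left(- \frac{1}{2}\right) 3 = - \frac{3}{2} \approx -1.5$)
$O = 517$ ($O = 4 + \left(13 + 100 \cdot 5\right) = 4 + \left(13 + 500\right) = 4 + 513 = 517$)
$g{\left(m,k \right)} = - \frac{3}{2} + k$ ($g{\left(m,k \right)} = k - \frac{3}{2} = - \frac{3}{2} + k$)
$\frac{O + w}{5960 + g{\left(163,A{\left(-10,-2 \right)} \right)}} = \frac{517 - 27952}{5960 - \frac{21}{2}} = - \frac{27435}{5960 + \left(- \frac{3}{2} + \left(-11 + 2\right)\right)} = - \frac{27435}{5960 - \frac{21}{2}} = - \frac{27435}{\frac{11899}{2}} = \left(-27435\right) \frac{2}{11899} = - \frac{54870}{11899}$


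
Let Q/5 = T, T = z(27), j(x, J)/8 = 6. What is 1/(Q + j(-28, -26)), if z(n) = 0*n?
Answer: 1/48 ≈ 0.020833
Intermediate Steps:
j(x, J) = 48 (j(x, J) = 8*6 = 48)
z(n) = 0
T = 0
Q = 0 (Q = 5*0 = 0)
1/(Q + j(-28, -26)) = 1/(0 + 48) = 1/48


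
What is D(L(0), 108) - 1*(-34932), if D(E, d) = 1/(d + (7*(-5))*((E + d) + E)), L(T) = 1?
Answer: 130715543/3742 ≈ 34932.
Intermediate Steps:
D(E, d) = 1/(-70*E - 34*d) (D(E, d) = 1/(d - 35*(d + 2*E)) = 1/(d + (-70*E - 35*d)) = 1/(-70*E - 34*d))
D(L(0), 108) - 1*(-34932) = -1/(34*108 + 70*1) - 1*(-34932) = -1/(3672 + 70) + 34932 = -1/3742 + 34932 = 130715543/3742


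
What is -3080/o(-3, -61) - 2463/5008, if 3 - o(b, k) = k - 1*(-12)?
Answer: -3888179/65104 ≈ -59.723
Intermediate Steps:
o(b, k) = -9 - k (o(b, k) = 3 - (k - 1*(-12)) = 3 - (k + 12) = 3 - (12 + k) = 3 + (-12 - k) = -9 - k)
-3080/o(-3, -61) - 2463/5008 = -3080/(-9 - 1*(-61)) - 2463/5008 = -3080/(-9 + 61) - 2463*1/5008 = -3080/52 - 2463/5008 = -3080*1/52 - 2463/5008 = -770/13 - 2463/5008 = -3888179/65104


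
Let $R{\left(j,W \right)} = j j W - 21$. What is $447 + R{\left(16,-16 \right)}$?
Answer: $-3670$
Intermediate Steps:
$R{\left(j,W \right)} = -21 + W j^{2}$ ($R{\left(j,W \right)} = j^{2} W - 21 = W j^{2} - 21 = -21 + W j^{2}$)
$447 + R{\left(16,-16 \right)} = 447 - \left(21 + 16 \cdot 16^{2}\right) = 447 - 4117 = -3670$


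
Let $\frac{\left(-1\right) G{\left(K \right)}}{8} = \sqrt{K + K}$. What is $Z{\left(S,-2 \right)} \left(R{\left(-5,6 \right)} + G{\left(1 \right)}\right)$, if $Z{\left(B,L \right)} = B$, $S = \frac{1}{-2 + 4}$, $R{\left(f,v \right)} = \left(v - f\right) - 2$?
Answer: $\frac{9}{2} - 4 \sqrt{2} \approx -1.1569$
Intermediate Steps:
$R{\left(f,v \right)} = -2 + v - f$ ($R{\left(f,v \right)} = \left(v - f\right) - 2 = -2 + v - f$)
$S = \frac{1}{2} \approx 0.5$
$G{\left(K \right)} = - 8 \sqrt{2} \sqrt{K}$ ($G{\left(K \right)} = - 8 \sqrt{K + K} = - 8 \sqrt{2 K} = - 8 \sqrt{2} \sqrt{K}$)
$Z{\left(S,-2 \right)} \left(R{\left(-5,6 \right)} + G{\left(1 \right)}\right) = \frac{\left(-2 + 6 - -5\right) - 8 \sqrt{2} \sqrt{1}}{2} = \frac{\left(-2 + 6 + 5\right) - 8 \sqrt{2} \cdot 1}{2} = \frac{9 - 8 \sqrt{2}}{2} = \frac{9}{2} - 4 \sqrt{2}$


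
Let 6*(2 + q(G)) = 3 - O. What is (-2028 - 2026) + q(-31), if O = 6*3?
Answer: -8117/2 ≈ -4058.5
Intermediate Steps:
O = 18
q(G) = -9/2 (q(G) = -2 + (3 - 1*18)/6 = -2 + (3 - 18)/6 = -2 + (⅙)*(-15) = -2 - 5/2 = -9/2)
(-2028 - 2026) + q(-31) = (-2028 - 2026) - 9/2 = -4054 - 9/2 = -8117/2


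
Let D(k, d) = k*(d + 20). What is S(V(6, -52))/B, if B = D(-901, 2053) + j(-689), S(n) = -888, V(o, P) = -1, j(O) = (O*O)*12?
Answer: -296/1276293 ≈ -0.00023192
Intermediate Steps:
j(O) = 12*O**2 (j(O) = O**2*12 = 12*O**2)
D(k, d) = k*(20 + d)
B = 3828879 (B = -901*(20 + 2053) + 12*(-689)**2 = -901*2073 + 12*474721 = -1867773 + 5696652 = 3828879)
S(V(6, -52))/B = -888/3828879 = -888*1/3828879 = -296/1276293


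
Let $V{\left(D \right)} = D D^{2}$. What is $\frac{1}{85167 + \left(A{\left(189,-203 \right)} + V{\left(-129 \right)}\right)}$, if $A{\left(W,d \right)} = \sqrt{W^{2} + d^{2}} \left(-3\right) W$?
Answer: $- \frac{114529}{234730044873} + \frac{49 \sqrt{1570}}{52162232194} \approx -4.507 \cdot 10^{-7}$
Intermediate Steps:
$A{\left(W,d \right)} = - 3 W \sqrt{W^{2} + d^{2}}$ ($A{\left(W,d \right)} = - 3 \sqrt{W^{2} + d^{2}} W = - 3 W \sqrt{W^{2} + d^{2}}$)
$V{\left(D \right)} = D^{3}$
$\frac{1}{85167 + \left(A{\left(189,-203 \right)} + V{\left(-129 \right)}\right)} = \frac{1}{85167 - \left(2146689 + 567 \sqrt{189^{2} + \left(-203\right)^{2}}\right)} = \frac{1}{85167 - \left(2146689 + 567 \sqrt{35721 + 41209}\right)} = \frac{1}{85167 - \left(2146689 + 567 \sqrt{76930}\right)} = \frac{1}{85167 - \left(2146689 + 567 \cdot 7 \sqrt{1570}\right)} = \frac{1}{85167 - \left(2146689 + 3969 \sqrt{1570}\right)} = \frac{1}{-2061522 - 3969 \sqrt{1570}}$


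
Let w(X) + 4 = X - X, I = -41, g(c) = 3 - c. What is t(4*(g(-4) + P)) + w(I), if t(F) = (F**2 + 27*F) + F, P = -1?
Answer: 1244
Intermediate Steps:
t(F) = F**2 + 28*F
w(X) = -4 (w(X) = -4 + (X - X) = -4 + 0 = -4)
t(4*(g(-4) + P)) + w(I) = (4*((3 - 1*(-4)) - 1))*(28 + 4*((3 - 1*(-4)) - 1)) - 4 = (4*((3 + 4) - 1))*(28 + 4*((3 + 4) - 1)) - 4 = (4*(7 - 1))*(28 + 4*(7 - 1)) - 4 = (4*6)*(28 + 4*6) - 4 = 24*(28 + 24) - 4 = 24*52 - 4 = 1248 - 4 = 1244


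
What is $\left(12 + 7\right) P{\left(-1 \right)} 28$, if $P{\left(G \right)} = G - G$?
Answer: $0$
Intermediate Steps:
$P{\left(G \right)} = 0$
$\left(12 + 7\right) P{\left(-1 \right)} 28 = \left(12 + 7\right) 0 \cdot 28 = 19 \cdot 0 \cdot 28 = 0 \cdot 28 = 0$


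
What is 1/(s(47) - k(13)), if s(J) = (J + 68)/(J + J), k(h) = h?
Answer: -94/1107 ≈ -0.084914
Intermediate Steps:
s(J) = (68 + J)/(2*J) (s(J) = (68 + J)/((2*J)) = (68 + J)*(1/(2*J)) = (68 + J)/(2*J))
1/(s(47) - k(13)) = 1/((½)*(68 + 47)/47 - 1*13) = 1/((½)*(1/47)*115 - 13) = 1/(115/94 - 13) = 1/(-1107/94) = -94/1107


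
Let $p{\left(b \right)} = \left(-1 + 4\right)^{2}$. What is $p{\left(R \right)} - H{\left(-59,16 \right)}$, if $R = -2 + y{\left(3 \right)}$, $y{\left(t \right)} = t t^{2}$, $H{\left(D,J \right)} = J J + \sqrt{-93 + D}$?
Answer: $-247 - 2 i \sqrt{38} \approx -247.0 - 12.329 i$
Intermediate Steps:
$H{\left(D,J \right)} = J^{2} + \sqrt{-93 + D}$
$y{\left(t \right)} = t^{3}$
$R = 25$ ($R = -2 + 3^{3} = -2 + 27 = 25$)
$p{\left(b \right)} = 9$ ($p{\left(b \right)} = 3^{2} = 9$)
$p{\left(R \right)} - H{\left(-59,16 \right)} = 9 - \left(16^{2} + \sqrt{-93 - 59}\right) = 9 - \left(256 + \sqrt{-152}\right) = 9 - \left(256 + 2 i \sqrt{38}\right) = -247 - 2 i \sqrt{38}$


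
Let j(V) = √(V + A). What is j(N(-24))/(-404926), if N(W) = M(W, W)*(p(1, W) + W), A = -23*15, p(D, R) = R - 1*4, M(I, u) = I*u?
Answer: -I*√30297/404926 ≈ -0.00042986*I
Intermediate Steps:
p(D, R) = -4 + R (p(D, R) = R - 4 = -4 + R)
A = -345
N(W) = W²*(-4 + 2*W) (N(W) = (W*W)*((-4 + W) + W) = W²*(-4 + 2*W))
j(V) = √(-345 + V) (j(V) = √(V - 345) = √(-345 + V))
j(N(-24))/(-404926) = √(-345 + 2*(-24)²*(-2 - 24))/(-404926) = √(-345 + 2*576*(-26))*(-1/404926) = √(-345 - 29952)*(-1/404926) = √(-30297)*(-1/404926) = (I*√30297)*(-1/404926) = -I*√30297/404926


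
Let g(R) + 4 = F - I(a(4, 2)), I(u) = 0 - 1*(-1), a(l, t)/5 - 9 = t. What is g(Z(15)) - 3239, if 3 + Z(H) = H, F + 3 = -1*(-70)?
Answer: -3177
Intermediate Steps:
a(l, t) = 45 + 5*t
F = 67 (F = -3 - 1*(-70) = -3 + 70 = 67)
Z(H) = -3 + H
I(u) = 1 (I(u) = 0 + 1 = 1)
g(R) = 62 (g(R) = -4 + (67 - 1*1) = -4 + (67 - 1) = -4 + 66 = 62)
g(Z(15)) - 3239 = 62 - 3239 = -3177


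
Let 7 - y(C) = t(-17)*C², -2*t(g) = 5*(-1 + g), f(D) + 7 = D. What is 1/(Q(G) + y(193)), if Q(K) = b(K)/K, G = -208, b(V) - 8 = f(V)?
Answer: -208/348648977 ≈ -5.9659e-7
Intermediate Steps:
f(D) = -7 + D
t(g) = 5/2 - 5*g/2 (t(g) = -5*(-1 + g)/2 = -(-5 + 5*g)/2 = 5/2 - 5*g/2)
b(V) = 1 + V (b(V) = 8 + (-7 + V) = 1 + V)
y(C) = 7 - 45*C² (y(C) = 7 - (5/2 - 5/2*(-17))*C² = 7 - (5/2 + 85/2)*C² = 7 - 45*C²)
Q(K) = (1 + K)/K
1/(Q(G) + y(193)) = 1/((1 - 208)/(-208) + (7 - 45*193²)) = 1/(-1/208*(-207) + (7 - 45*37249)) = 1/(207/208 + (7 - 1676205)) = 1/(207/208 - 1676198) = 1/(-348648977/208) = -208/348648977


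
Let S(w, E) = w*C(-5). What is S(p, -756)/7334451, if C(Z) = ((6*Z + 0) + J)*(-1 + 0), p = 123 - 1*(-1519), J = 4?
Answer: 42692/7334451 ≈ 0.0058208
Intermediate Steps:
p = 1642 (p = 123 + 1519 = 1642)
C(Z) = -4 - 6*Z (C(Z) = ((6*Z + 0) + 4)*(-1 + 0) = (6*Z + 4)*(-1) = (4 + 6*Z)*(-1) = -4 - 6*Z)
S(w, E) = 26*w (S(w, E) = w*(-4 - 6*(-5)) = w*(-4 + 30) = w*26 = 26*w)
S(p, -756)/7334451 = (26*1642)/7334451 = 42692*(1/7334451) = 42692/7334451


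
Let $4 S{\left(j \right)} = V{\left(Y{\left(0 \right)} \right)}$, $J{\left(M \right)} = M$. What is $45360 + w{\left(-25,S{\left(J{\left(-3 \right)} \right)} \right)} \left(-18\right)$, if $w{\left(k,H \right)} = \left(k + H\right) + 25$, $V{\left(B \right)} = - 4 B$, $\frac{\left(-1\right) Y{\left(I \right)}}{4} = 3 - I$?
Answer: $45144$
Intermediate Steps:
$Y{\left(I \right)} = -12 + 4 I$ ($Y{\left(I \right)} = - 4 \left(3 - I\right) = -12 + 4 I$)
$S{\left(j \right)} = 12$ ($S{\left(j \right)} = \frac{\left(-4\right) \left(-12 + 4 \cdot 0\right)}{4} = \frac{\left(-4\right) \left(-12 + 0\right)}{4} = \frac{\left(-4\right) \left(-12\right)}{4} = \frac{1}{4} \cdot 48 = 12$)
$w{\left(k,H \right)} = 25 + H + k$ ($w{\left(k,H \right)} = \left(H + k\right) + 25 = 25 + H + k$)
$45360 + w{\left(-25,S{\left(J{\left(-3 \right)} \right)} \right)} \left(-18\right) = 45360 + \left(25 + 12 - 25\right) \left(-18\right) = 45360 + 12 \left(-18\right) = 45360 - 216 = 45144$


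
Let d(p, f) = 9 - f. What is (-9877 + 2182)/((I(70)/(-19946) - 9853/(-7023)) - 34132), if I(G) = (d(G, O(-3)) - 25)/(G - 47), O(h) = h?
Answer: 4958438590926/21992783540683 ≈ 0.22546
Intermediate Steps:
I(G) = -13/(-47 + G) (I(G) = ((9 - 1*(-3)) - 25)/(G - 47) = ((9 + 3) - 25)/(-47 + G) = (12 - 25)/(-47 + G) = -13/(-47 + G))
(-9877 + 2182)/((I(70)/(-19946) - 9853/(-7023)) - 34132) = (-9877 + 2182)/((-13/(-47 + 70)/(-19946) - 9853/(-7023)) - 34132) = -7695/((-13/23*(-1/19946) - 9853*(-1/7023)) - 34132) = -7695/((-13*1/23*(-1/19946) + 9853/7023) - 34132) = -7695/((-13/23*(-1/19946) + 9853/7023) - 34132) = -7695/((13/458758 + 9853/7023) - 34132) = -7695/(4520233873/3221857434 - 34132) = -7695/(-109963917703415/3221857434) = -7695*(-3221857434/109963917703415) = 4958438590926/21992783540683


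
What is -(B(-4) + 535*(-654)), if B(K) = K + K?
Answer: 349898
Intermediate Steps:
B(K) = 2*K
-(B(-4) + 535*(-654)) = -(2*(-4) + 535*(-654)) = -(-8 - 349890) = -1*(-349898) = 349898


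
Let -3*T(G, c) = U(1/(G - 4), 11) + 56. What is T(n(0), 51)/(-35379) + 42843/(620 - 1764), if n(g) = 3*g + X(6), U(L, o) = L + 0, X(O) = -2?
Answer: -13641490853/364262184 ≈ -37.450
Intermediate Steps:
U(L, o) = L
n(g) = -2 + 3*g (n(g) = 3*g - 2 = -2 + 3*g)
T(G, c) = -56/3 - 1/(3*(-4 + G)) (T(G, c) = -(1/(G - 4) + 56)/3 = -(1/(-4 + G) + 56)/3 = -(56 + 1/(-4 + G))/3 = -56/3 - 1/(3*(-4 + G)))
T(n(0), 51)/(-35379) + 42843/(620 - 1764) = ((223 - 56*(-2 + 3*0))/(3*(-4 + (-2 + 3*0))))/(-35379) + 42843/(620 - 1764) = ((223 - 56*(-2 + 0))/(3*(-4 + (-2 + 0))))*(-1/35379) + 42843/(-1144) = ((223 - 56*(-2))/(3*(-4 - 2)))*(-1/35379) + 42843*(-1/1144) = ((⅓)*(223 + 112)/(-6))*(-1/35379) - 42843/1144 = ((⅓)*(-⅙)*335)*(-1/35379) - 42843/1144 = -335/18*(-1/35379) - 42843/1144 = 335/636822 - 42843/1144 = -13641490853/364262184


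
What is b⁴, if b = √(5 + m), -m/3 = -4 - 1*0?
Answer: 289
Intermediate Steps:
m = 12 (m = -3*(-4 - 1*0) = -3*(-4 + 0) = -3*(-4) = 12)
b = √17 (b = √(5 + 12) = √17 ≈ 4.1231)
b⁴ = (√17)⁴ = 289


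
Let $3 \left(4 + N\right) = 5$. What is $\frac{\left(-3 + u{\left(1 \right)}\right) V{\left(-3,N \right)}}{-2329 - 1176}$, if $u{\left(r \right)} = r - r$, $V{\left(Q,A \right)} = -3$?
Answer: $- \frac{9}{3505} \approx -0.0025678$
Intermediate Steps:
$N = - \frac{7}{3}$ ($N = -4 + \frac{1}{3} \cdot 5 = -4 + \frac{5}{3} = - \frac{7}{3} \approx -2.3333$)
$u{\left(r \right)} = 0$
$\frac{\left(-3 + u{\left(1 \right)}\right) V{\left(-3,N \right)}}{-2329 - 1176} = \frac{\left(-3 + 0\right) \left(-3\right)}{-2329 - 1176} = \frac{\left(-3\right) \left(-3\right)}{-3505} = 9 \left(- \frac{1}{3505}\right) = - \frac{9}{3505}$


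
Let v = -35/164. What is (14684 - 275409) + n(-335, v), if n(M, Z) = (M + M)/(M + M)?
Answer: -260724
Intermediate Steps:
v = -35/164 (v = -35*1/164 = -35/164 ≈ -0.21341)
n(M, Z) = 1 (n(M, Z) = (2*M)/((2*M)) = (2*M)*(1/(2*M)) = 1)
(14684 - 275409) + n(-335, v) = (14684 - 275409) + 1 = -260725 + 1 = -260724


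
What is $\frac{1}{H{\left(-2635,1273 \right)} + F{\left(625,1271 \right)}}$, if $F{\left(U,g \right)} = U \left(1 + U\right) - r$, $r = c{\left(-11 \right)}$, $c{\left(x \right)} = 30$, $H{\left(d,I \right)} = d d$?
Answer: $\frac{1}{7334445} \approx 1.3634 \cdot 10^{-7}$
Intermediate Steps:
$H{\left(d,I \right)} = d^{2}$
$r = 30$
$F{\left(U,g \right)} = -30 + U \left(1 + U\right)$ ($F{\left(U,g \right)} = U \left(1 + U\right) - 30 = -30 + U \left(1 + U\right)$)
$\frac{1}{H{\left(-2635,1273 \right)} + F{\left(625,1271 \right)}} = \frac{1}{\left(-2635\right)^{2} + \left(-30 + 625 + 625^{2}\right)} = \frac{1}{6943225 + \left(-30 + 625 + 390625\right)} = \frac{1}{6943225 + 391220} = \frac{1}{7334445}$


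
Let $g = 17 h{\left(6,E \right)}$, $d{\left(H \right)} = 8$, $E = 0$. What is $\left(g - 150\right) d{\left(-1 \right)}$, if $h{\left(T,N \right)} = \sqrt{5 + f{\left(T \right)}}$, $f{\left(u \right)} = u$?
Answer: $-1200 + 136 \sqrt{11} \approx -748.94$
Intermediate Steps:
$h{\left(T,N \right)} = \sqrt{5 + T}$
$g = 17 \sqrt{11}$ ($g = 17 \sqrt{5 + 6} = 17 \sqrt{11} \approx 56.383$)
$\left(g - 150\right) d{\left(-1 \right)} = \left(17 \sqrt{11} - 150\right) 8 = \left(-150 + 17 \sqrt{11}\right) 8 = -1200 + 136 \sqrt{11}$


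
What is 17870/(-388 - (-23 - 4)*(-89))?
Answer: -17870/2791 ≈ -6.4027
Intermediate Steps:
17870/(-388 - (-23 - 4)*(-89)) = 17870/(-388 - (-27)*(-89)) = 17870/(-388 - 1*2403) = 17870/(-388 - 2403) = 17870/(-2791) = 17870*(-1/2791) = -17870/2791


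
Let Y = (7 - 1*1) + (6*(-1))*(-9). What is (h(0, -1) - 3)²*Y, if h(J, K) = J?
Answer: 540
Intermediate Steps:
Y = 60 (Y = (7 - 1) - 6*(-9) = 6 + 54 = 60)
(h(0, -1) - 3)²*Y = (0 - 3)²*60 = (-3)²*60 = 9*60 = 540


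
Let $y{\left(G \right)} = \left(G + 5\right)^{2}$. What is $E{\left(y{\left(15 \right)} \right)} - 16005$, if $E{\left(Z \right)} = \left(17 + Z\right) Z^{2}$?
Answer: $66703995$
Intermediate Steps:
$y{\left(G \right)} = \left(5 + G\right)^{2}$
$E{\left(Z \right)} = Z^{2} \left(17 + Z\right)$
$E{\left(y{\left(15 \right)} \right)} - 16005 = \left(\left(5 + 15\right)^{2}\right)^{2} \left(17 + \left(5 + 15\right)^{2}\right) - 16005 = \left(20^{2}\right)^{2} \left(17 + 20^{2}\right) - 16005 = 400^{2} \left(17 + 400\right) - 16005 = 160000 \cdot 417 - 16005 = 66720000 - 16005 = 66703995$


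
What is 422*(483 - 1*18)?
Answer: 196230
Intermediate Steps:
422*(483 - 1*18) = 422*(483 - 18) = 422*465 = 196230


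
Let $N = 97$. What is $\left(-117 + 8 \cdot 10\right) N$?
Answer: $-3589$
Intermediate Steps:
$\left(-117 + 8 \cdot 10\right) N = \left(-117 + 8 \cdot 10\right) 97 = \left(-117 + 80\right) 97 = \left(-37\right) 97 = -3589$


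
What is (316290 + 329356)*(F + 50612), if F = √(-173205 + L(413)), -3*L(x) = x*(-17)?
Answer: 32677435352 + 645646*I*√1537782/3 ≈ 3.2677e+10 + 2.6688e+8*I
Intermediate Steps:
L(x) = 17*x/3 (L(x) = -x*(-17)/3 = -(-17)*x/3 = 17*x/3)
F = I*√1537782/3 (F = √(-173205 + (17/3)*413) = √(-173205 + 7021/3) = √(-512594/3) = I*√1537782/3 ≈ 413.36*I)
(316290 + 329356)*(F + 50612) = (316290 + 329356)*(I*√1537782/3 + 50612) = 645646*(50612 + I*√1537782/3) = 32677435352 + 645646*I*√1537782/3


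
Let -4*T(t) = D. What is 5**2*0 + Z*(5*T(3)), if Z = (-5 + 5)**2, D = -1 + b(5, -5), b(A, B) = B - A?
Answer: 0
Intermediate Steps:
D = -11 (D = -1 + (-5 - 1*5) = -1 + (-5 - 5) = -1 - 10 = -11)
T(t) = 11/4 (T(t) = -1/4*(-11) = 11/4)
Z = 0 (Z = 0**2 = 0)
5**2*0 + Z*(5*T(3)) = 5**2*0 + 0*(5*(11/4)) = 25*0 + 0*(55/4) = 0 + 0 = 0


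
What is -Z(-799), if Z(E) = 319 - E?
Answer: -1118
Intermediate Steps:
-Z(-799) = -(319 - 1*(-799)) = -(319 + 799) = -1*1118 = -1118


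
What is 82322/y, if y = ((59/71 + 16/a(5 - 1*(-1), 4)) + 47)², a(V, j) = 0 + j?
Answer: 207492601/6771200 ≈ 30.643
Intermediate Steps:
a(V, j) = j
y = 13542400/5041 (y = ((59/71 + 16/4) + 47)² = ((59*(1/71) + 16*(¼)) + 47)² = ((59/71 + 4) + 47)² = (343/71 + 47)² = (3680/71)² = 13542400/5041 ≈ 2686.4)
82322/y = 82322/(13542400/5041) = 82322*(5041/13542400) = 207492601/6771200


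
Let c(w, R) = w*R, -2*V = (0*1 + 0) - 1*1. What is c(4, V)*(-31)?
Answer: -62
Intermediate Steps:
V = 1/2 (V = -((0*1 + 0) - 1*1)/2 = -((0 + 0) - 1)/2 = -(0 - 1)/2 = -1/2*(-1) = 1/2 ≈ 0.50000)
c(w, R) = R*w
c(4, V)*(-31) = ((1/2)*4)*(-31) = 2*(-31) = -62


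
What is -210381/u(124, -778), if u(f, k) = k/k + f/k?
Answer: -27279403/109 ≈ -2.5027e+5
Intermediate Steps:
u(f, k) = 1 + f/k
-210381/u(124, -778) = -210381*(-778/(124 - 778)) = -210381/((-1/778*(-654))) = -210381/327/389 = -210381*389/327 = -27279403/109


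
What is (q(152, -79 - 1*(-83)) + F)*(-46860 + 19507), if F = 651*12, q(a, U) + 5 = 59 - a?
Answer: -211001042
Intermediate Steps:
q(a, U) = 54 - a (q(a, U) = -5 + (59 - a) = 54 - a)
F = 7812
(q(152, -79 - 1*(-83)) + F)*(-46860 + 19507) = ((54 - 1*152) + 7812)*(-46860 + 19507) = ((54 - 152) + 7812)*(-27353) = (-98 + 7812)*(-27353) = 7714*(-27353) = -211001042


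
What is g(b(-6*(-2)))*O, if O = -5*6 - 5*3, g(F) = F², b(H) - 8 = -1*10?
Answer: -180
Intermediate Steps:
b(H) = -2 (b(H) = 8 - 1*10 = 8 - 10 = -2)
O = -45 (O = -30 - 15 = -45)
g(b(-6*(-2)))*O = (-2)²*(-45) = 4*(-45) = -180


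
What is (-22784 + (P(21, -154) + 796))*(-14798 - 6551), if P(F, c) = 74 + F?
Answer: 467393657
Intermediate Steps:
(-22784 + (P(21, -154) + 796))*(-14798 - 6551) = (-22784 + ((74 + 21) + 796))*(-14798 - 6551) = (-22784 + (95 + 796))*(-21349) = (-22784 + 891)*(-21349) = -21893*(-21349) = 467393657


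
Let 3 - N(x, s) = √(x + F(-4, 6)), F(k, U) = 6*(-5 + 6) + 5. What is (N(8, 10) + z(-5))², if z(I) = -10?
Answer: (7 + √19)² ≈ 129.02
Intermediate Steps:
F(k, U) = 11 (F(k, U) = 6*1 + 5 = 6 + 5 = 11)
N(x, s) = 3 - √(11 + x) (N(x, s) = 3 - √(x + 11) = 3 - √(11 + x))
(N(8, 10) + z(-5))² = ((3 - √(11 + 8)) - 10)² = ((3 - √19) - 10)² = (-7 - √19)²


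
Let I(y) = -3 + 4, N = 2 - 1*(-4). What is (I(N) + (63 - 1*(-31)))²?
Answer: 9025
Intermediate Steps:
N = 6 (N = 2 + 4 = 6)
I(y) = 1
(I(N) + (63 - 1*(-31)))² = (1 + (63 - 1*(-31)))² = (1 + (63 + 31))² = (1 + 94)² = 95² = 9025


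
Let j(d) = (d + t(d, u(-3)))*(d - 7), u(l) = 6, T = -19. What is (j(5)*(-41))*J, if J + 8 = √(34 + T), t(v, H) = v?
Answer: -6560 + 820*√15 ≈ -3384.2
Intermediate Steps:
J = -8 + √15 (J = -8 + √(34 - 19) = -8 + √15 ≈ -4.1270)
j(d) = 2*d*(-7 + d) (j(d) = (d + d)*(d - 7) = (2*d)*(-7 + d) = 2*d*(-7 + d))
(j(5)*(-41))*J = ((2*5*(-7 + 5))*(-41))*(-8 + √15) = ((2*5*(-2))*(-41))*(-8 + √15) = (-20*(-41))*(-8 + √15) = 820*(-8 + √15) = -6560 + 820*√15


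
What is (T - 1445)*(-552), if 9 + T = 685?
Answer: 424488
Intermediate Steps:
T = 676 (T = -9 + 685 = 676)
(T - 1445)*(-552) = (676 - 1445)*(-552) = -769*(-552) = 424488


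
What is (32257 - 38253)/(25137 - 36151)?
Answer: 2998/5507 ≈ 0.54440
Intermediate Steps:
(32257 - 38253)/(25137 - 36151) = -5996/(-11014) = -5996*(-1/11014) = 2998/5507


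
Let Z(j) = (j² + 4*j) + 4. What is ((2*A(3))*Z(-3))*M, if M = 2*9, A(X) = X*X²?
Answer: 972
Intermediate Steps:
Z(j) = 4 + j² + 4*j
A(X) = X³
M = 18
((2*A(3))*Z(-3))*M = ((2*3³)*(4 + (-3)² + 4*(-3)))*18 = ((2*27)*(4 + 9 - 12))*18 = (54*1)*18 = 54*18 = 972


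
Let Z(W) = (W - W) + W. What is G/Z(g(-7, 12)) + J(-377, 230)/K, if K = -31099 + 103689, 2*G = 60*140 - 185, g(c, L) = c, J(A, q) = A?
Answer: -21297576/36295 ≈ -586.79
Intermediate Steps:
G = 8215/2 (G = (60*140 - 185)/2 = (8400 - 185)/2 = (½)*8215 = 8215/2 ≈ 4107.5)
K = 72590
Z(W) = W (Z(W) = 0 + W = W)
G/Z(g(-7, 12)) + J(-377, 230)/K = (8215/2)/(-7) - 377/72590 = (8215/2)*(-⅐) - 377*1/72590 = -8215/14 - 377/72590 = -21297576/36295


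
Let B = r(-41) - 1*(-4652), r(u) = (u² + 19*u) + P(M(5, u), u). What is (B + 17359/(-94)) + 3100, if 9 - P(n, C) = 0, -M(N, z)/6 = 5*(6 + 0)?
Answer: 796963/94 ≈ 8478.3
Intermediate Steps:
M(N, z) = -180 (M(N, z) = -30*(6 + 0) = -30*6 = -6*30 = -180)
P(n, C) = 9 (P(n, C) = 9 - 1*0 = 9 + 0 = 9)
r(u) = 9 + u² + 19*u (r(u) = (u² + 19*u) + 9 = 9 + u² + 19*u)
B = 5563 (B = (9 + (-41)² + 19*(-41)) - 1*(-4652) = (9 + 1681 - 779) + 4652 = 911 + 4652 = 5563)
(B + 17359/(-94)) + 3100 = (5563 + 17359/(-94)) + 3100 = (5563 + 17359*(-1/94)) + 3100 = (5563 - 17359/94) + 3100 = 505563/94 + 3100 = 796963/94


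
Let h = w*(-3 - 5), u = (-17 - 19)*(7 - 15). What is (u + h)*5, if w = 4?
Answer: 1280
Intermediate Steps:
u = 288 (u = -36*(-8) = 288)
h = -32 (h = 4*(-3 - 5) = 4*(-8) = -32)
(u + h)*5 = (288 - 32)*5 = 256*5 = 1280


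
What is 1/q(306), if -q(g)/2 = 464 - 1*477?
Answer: 1/26 ≈ 0.038462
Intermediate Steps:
q(g) = 26 (q(g) = -2*(464 - 1*477) = -2*(464 - 477) = -2*(-13) = 26)
1/q(306) = 1/26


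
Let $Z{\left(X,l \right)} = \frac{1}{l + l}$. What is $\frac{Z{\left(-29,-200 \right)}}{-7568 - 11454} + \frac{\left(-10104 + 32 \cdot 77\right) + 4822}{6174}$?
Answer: $- \frac{10720796113}{23488365600} \approx -0.45643$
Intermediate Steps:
$Z{\left(X,l \right)} = \frac{1}{2 l}$
$\frac{Z{\left(-29,-200 \right)}}{-7568 - 11454} + \frac{\left(-10104 + 32 \cdot 77\right) + 4822}{6174} = \frac{\frac{1}{2} \frac{1}{-200}}{-7568 - 11454} + \frac{\left(-10104 + 32 \cdot 77\right) + 4822}{6174} = \frac{\frac{1}{2} \left(- \frac{1}{200}\right)}{-7568 - 11454} + \left(\left(-10104 + 2464\right) + 4822\right) \frac{1}{6174} = - \frac{1}{400 \left(-19022\right)} + \left(-7640 + 4822\right) \frac{1}{6174} = \left(- \frac{1}{400}\right) \left(- \frac{1}{19022}\right) - \frac{1409}{3087} = \frac{1}{7608800} - \frac{1409}{3087} = - \frac{10720796113}{23488365600}$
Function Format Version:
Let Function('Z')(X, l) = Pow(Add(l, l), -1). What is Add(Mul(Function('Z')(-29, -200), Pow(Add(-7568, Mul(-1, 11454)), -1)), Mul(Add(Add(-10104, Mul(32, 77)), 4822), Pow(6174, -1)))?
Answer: Rational(-10720796113, 23488365600) ≈ -0.45643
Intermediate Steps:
Function('Z')(X, l) = Mul(Rational(1, 2), Pow(l, -1)) (Function('Z')(X, l) = Pow(Mul(2, l), -1) = Mul(Rational(1, 2), Pow(l, -1)))
Add(Mul(Function('Z')(-29, -200), Pow(Add(-7568, Mul(-1, 11454)), -1)), Mul(Add(Add(-10104, Mul(32, 77)), 4822), Pow(6174, -1))) = Add(Mul(Mul(Rational(1, 2), Pow(-200, -1)), Pow(Add(-7568, Mul(-1, 11454)), -1)), Mul(Add(Add(-10104, Mul(32, 77)), 4822), Pow(6174, -1))) = Add(Mul(Mul(Rational(1, 2), Rational(-1, 200)), Pow(Add(-7568, -11454), -1)), Mul(Add(Add(-10104, 2464), 4822), Rational(1, 6174))) = Add(Mul(Rational(-1, 400), Pow(-19022, -1)), Mul(Add(-7640, 4822), Rational(1, 6174))) = Add(Mul(Rational(-1, 400), Rational(-1, 19022)), Mul(-2818, Rational(1, 6174))) = Add(Rational(1, 7608800), Rational(-1409, 3087)) = Rational(-10720796113, 23488365600)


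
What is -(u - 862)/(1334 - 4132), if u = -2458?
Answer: -1660/1399 ≈ -1.1866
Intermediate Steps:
-(u - 862)/(1334 - 4132) = -(-2458 - 862)/(1334 - 4132) = -(-3320)/(-2798) = -(-3320)*(-1)/2798 = -1*1660/1399 = -1660/1399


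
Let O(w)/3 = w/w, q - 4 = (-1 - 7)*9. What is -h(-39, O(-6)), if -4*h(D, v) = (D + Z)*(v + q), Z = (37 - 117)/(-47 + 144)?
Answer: 251095/388 ≈ 647.15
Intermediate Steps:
q = -68 (q = 4 + (-1 - 7)*9 = 4 - 8*9 = 4 - 72 = -68)
Z = -80/97 ≈ -0.82474
O(w) = 3 (O(w) = 3*(w/w) = 3*1 = 3)
h(D, v) = -(-68 + v)*(-80/97 + D)/4 (h(D, v) = -(D - 80/97)*(v - 68)/4 = -(-80/97 + D)*(-68 + v)/4 = -(-68 + v)*(-80/97 + D)/4)
-h(-39, O(-6)) = -(-1360/97 + 17*(-39) + (20/97)*3 - ¼*(-39)*3) = -(-1360/97 - 663 + 60/97 + 117/4) = -1*(-251095/388) = 251095/388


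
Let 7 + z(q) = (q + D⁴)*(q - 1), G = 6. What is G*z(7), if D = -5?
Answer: 22710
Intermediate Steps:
z(q) = -7 + (-1 + q)*(625 + q) (z(q) = -7 + (q + (-5)⁴)*(q - 1) = -7 + (q + 625)*(-1 + q) = -7 + (625 + q)*(-1 + q) = -7 + (-1 + q)*(625 + q))
G*z(7) = 6*(-632 + 7² + 624*7) = 6*(-632 + 49 + 4368) = 6*3785 = 22710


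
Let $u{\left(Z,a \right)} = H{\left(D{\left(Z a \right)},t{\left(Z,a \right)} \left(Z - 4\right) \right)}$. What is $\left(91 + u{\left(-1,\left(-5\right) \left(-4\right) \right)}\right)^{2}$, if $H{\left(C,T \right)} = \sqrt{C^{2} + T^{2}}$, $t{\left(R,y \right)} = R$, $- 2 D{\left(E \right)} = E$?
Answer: $8406 + 910 \sqrt{5} \approx 10441.0$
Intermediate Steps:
$D{\left(E \right)} = - \frac{E}{2}$
$u{\left(Z,a \right)} = \sqrt{Z^{2} \left(-4 + Z\right)^{2} + \frac{Z^{2} a^{2}}{4}}$ ($u{\left(Z,a \right)} = \sqrt{\left(- \frac{Z a}{2}\right)^{2} + \left(Z \left(Z - 4\right)\right)^{2}} = \sqrt{\left(- \frac{Z a}{2}\right)^{2} + \left(Z \left(-4 + Z\right)\right)^{2}} = \sqrt{\frac{Z^{2} a^{2}}{4} + Z^{2} \left(-4 + Z\right)^{2}} = \sqrt{Z^{2} \left(-4 + Z\right)^{2} + \frac{Z^{2} a^{2}}{4}}$)
$\left(91 + u{\left(-1,\left(-5\right) \left(-4\right) \right)}\right)^{2} = \left(91 + \frac{\sqrt{\left(-1\right)^{2} \left(\left(\left(-5\right) \left(-4\right)\right)^{2} + 4 \left(-4 - 1\right)^{2}\right)}}{2}\right)^{2} = \left(91 + \frac{\sqrt{1 \left(20^{2} + 4 \left(-5\right)^{2}\right)}}{2}\right)^{2} = \left(91 + \frac{\sqrt{1 \left(400 + 4 \cdot 25\right)}}{2}\right)^{2} = \left(91 + \frac{\sqrt{1 \left(400 + 100\right)}}{2}\right)^{2} = \left(91 + \frac{\sqrt{1 \cdot 500}}{2}\right)^{2} = \left(91 + \frac{\sqrt{500}}{2}\right)^{2} = \left(91 + \frac{10 \sqrt{5}}{2}\right)^{2} = \left(91 + 5 \sqrt{5}\right)^{2}$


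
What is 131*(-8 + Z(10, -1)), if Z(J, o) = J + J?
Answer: 1572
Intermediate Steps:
Z(J, o) = 2*J
131*(-8 + Z(10, -1)) = 131*(-8 + 2*10) = 131*(-8 + 20) = 131*12 = 1572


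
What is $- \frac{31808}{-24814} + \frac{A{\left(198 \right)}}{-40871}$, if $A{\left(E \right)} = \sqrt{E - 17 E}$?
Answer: $\frac{15904}{12407} - \frac{12 i \sqrt{22}}{40871} \approx 1.2819 - 0.0013771 i$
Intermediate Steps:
$A{\left(E \right)} = 4 \sqrt{- E}$ ($A{\left(E \right)} = \sqrt{- 16 E} = 4 \sqrt{- E}$)
$- \frac{31808}{-24814} + \frac{A{\left(198 \right)}}{-40871} = - \frac{31808}{-24814} + \frac{4 \sqrt{\left(-1\right) 198}}{-40871} = \left(-31808\right) \left(- \frac{1}{24814}\right) + 4 \sqrt{-198} \left(- \frac{1}{40871}\right) = \frac{15904}{12407} + 4 \cdot 3 i \sqrt{22} \left(- \frac{1}{40871}\right) = \frac{15904}{12407} + 12 i \sqrt{22} \left(- \frac{1}{40871}\right) = \frac{15904}{12407} - \frac{12 i \sqrt{22}}{40871}$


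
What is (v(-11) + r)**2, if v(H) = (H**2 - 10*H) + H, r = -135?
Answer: 7225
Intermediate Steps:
v(H) = H**2 - 9*H
(v(-11) + r)**2 = (-11*(-9 - 11) - 135)**2 = (-11*(-20) - 135)**2 = (220 - 135)**2 = 85**2 = 7225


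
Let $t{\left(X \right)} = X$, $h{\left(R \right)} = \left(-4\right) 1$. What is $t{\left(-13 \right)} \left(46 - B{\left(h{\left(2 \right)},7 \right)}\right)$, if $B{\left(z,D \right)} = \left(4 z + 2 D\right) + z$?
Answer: $-676$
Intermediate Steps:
$h{\left(R \right)} = -4$
$B{\left(z,D \right)} = 2 D + 5 z$ ($B{\left(z,D \right)} = \left(2 D + 4 z\right) + z = 2 D + 5 z$)
$t{\left(-13 \right)} \left(46 - B{\left(h{\left(2 \right)},7 \right)}\right) = - 13 \left(46 - \left(2 \cdot 7 + 5 \left(-4\right)\right)\right) = - 13 \left(46 - \left(14 - 20\right)\right) = - 13 \left(46 - -6\right) = - 13 \left(46 + 6\right) = \left(-13\right) 52 = -676$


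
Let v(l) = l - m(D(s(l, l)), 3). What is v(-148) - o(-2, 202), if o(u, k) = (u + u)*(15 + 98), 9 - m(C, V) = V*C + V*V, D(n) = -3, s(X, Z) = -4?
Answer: 295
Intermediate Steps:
m(C, V) = 9 - V**2 - C*V (m(C, V) = 9 - (V*C + V*V) = 9 - (C*V + V**2) = 9 - (V**2 + C*V) = 9 + (-V**2 - C*V) = 9 - V**2 - C*V)
o(u, k) = 226*u (o(u, k) = (2*u)*113 = 226*u)
v(l) = -9 + l (v(l) = l - (9 - 1*3**2 - 1*(-3)*3) = l - (9 - 1*9 + 9) = l - (9 - 9 + 9) = l - 1*9 = l - 9 = -9 + l)
v(-148) - o(-2, 202) = (-9 - 148) - 226*(-2) = -157 - 1*(-452) = -157 + 452 = 295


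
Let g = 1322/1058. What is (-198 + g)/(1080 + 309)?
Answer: -104081/734781 ≈ -0.14165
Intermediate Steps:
g = 661/529 (g = 1322*(1/1058) = 661/529 ≈ 1.2495)
(-198 + g)/(1080 + 309) = (-198 + 661/529)/(1080 + 309) = -104081/529/1389 = (1/1389)*(-104081/529) = -104081/734781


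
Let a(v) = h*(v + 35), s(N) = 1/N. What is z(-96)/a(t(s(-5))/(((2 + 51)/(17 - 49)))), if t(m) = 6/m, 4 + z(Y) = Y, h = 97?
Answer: -1060/54611 ≈ -0.019410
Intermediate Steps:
z(Y) = -4 + Y
a(v) = 3395 + 97*v (a(v) = 97*(v + 35) = 97*(35 + v) = 3395 + 97*v)
z(-96)/a(t(s(-5))/(((2 + 51)/(17 - 49)))) = (-4 - 96)/(3395 + 97*((6/(1/(-5)))/(((2 + 51)/(17 - 49))))) = -100/(3395 + 97*((6/(-1/5))/((53/(-32))))) = -100/(3395 + 97*((6*(-5))/((53*(-1/32))))) = -100/(3395 + 97*(-30/(-53/32))) = -100/(3395 + 97*(-30*(-32/53))) = -100/(3395 + 97*(960/53)) = -100/(3395 + 93120/53) = -100/273055/53 = -100*53/273055 = -1060/54611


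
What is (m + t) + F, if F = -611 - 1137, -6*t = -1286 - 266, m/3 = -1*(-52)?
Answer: -4000/3 ≈ -1333.3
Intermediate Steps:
m = 156 (m = 3*(-1*(-52)) = 3*52 = 156)
t = 776/3 (t = -(-1286 - 266)/6 = -⅙*(-1552) = 776/3 ≈ 258.67)
F = -1748
(m + t) + F = (156 + 776/3) - 1748 = 1244/3 - 1748 = -4000/3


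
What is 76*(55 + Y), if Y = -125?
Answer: -5320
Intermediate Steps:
76*(55 + Y) = 76*(55 - 125) = 76*(-70) = -5320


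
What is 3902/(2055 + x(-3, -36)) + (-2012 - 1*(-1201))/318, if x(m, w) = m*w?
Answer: -171119/229278 ≈ -0.74634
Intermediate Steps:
3902/(2055 + x(-3, -36)) + (-2012 - 1*(-1201))/318 = 3902/(2055 - 3*(-36)) + (-2012 - 1*(-1201))/318 = 3902/(2055 + 108) + (-2012 + 1201)*(1/318) = 3902/2163 - 811*1/318 = 3902*(1/2163) - 811/318 = 3902/2163 - 811/318 = -171119/229278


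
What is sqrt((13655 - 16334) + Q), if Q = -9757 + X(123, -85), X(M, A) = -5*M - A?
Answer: I*sqrt(12966) ≈ 113.87*I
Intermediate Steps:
X(M, A) = -A - 5*M
Q = -10287 (Q = -9757 + (-1*(-85) - 5*123) = -9757 + (85 - 615) = -9757 - 530 = -10287)
sqrt((13655 - 16334) + Q) = sqrt((13655 - 16334) - 10287) = sqrt(-2679 - 10287) = sqrt(-12966) = I*sqrt(12966)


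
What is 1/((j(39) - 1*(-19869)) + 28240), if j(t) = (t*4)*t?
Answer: 1/54193 ≈ 1.8453e-5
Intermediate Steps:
j(t) = 4*t² (j(t) = (4*t)*t = 4*t²)
1/((j(39) - 1*(-19869)) + 28240) = 1/((4*39² - 1*(-19869)) + 28240) = 1/((4*1521 + 19869) + 28240) = 1/((6084 + 19869) + 28240) = 1/(25953 + 28240) = 1/54193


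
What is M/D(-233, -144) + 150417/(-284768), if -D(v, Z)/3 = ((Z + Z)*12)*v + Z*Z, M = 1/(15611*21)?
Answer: -3818474126597671/7229098041314688 ≈ -0.52821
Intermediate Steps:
M = 1/327831 ≈ 3.0504e-6
D(v, Z) = -3*Z² - 72*Z*v (D(v, Z) = -3*(((Z + Z)*12)*v + Z*Z) = -3*(((2*Z)*12)*v + Z²) = -3*((24*Z)*v + Z²) = -3*(24*Z*v + Z²) = -3*(Z² + 24*Z*v) = -3*Z² - 72*Z*v)
M/D(-233, -144) + 150417/(-284768) = 1/(327831*((-3*(-144)*(-144 + 24*(-233))))) + 150417/(-284768) = 1/(327831*((-3*(-144)*(-144 - 5592)))) + 150417*(-1/284768) = 1/(327831*((-3*(-144)*(-5736)))) - 150417/284768 = (1/327831)/(-2477952) - 150417/284768 = (1/327831)*(-1/2477952) - 150417/284768 = -1/812349482112 - 150417/284768 = -3818474126597671/7229098041314688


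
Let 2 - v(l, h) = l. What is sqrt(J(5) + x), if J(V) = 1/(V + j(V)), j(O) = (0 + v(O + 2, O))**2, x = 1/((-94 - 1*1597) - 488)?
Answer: sqrt(140480130)/65370 ≈ 0.18131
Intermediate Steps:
v(l, h) = 2 - l
x = -1/2179 (x = 1/((-94 - 1597) - 488) = 1/(-1691 - 488) = 1/(-2179) = -1/2179 ≈ -0.00045893)
j(O) = O**2 (j(O) = (0 + (2 - (O + 2)))**2 = (0 + (2 - (2 + O)))**2 = (0 + (2 + (-2 - O)))**2 = (0 - O)**2 = (-O)**2 = O**2)
J(V) = 1/(V + V**2)
sqrt(J(5) + x) = sqrt(1/(5*(1 + 5)) - 1/2179) = sqrt((1/5)/6 - 1/2179) = sqrt((1/5)*(1/6) - 1/2179) = sqrt(1/30 - 1/2179) = sqrt(2149/65370) = sqrt(140480130)/65370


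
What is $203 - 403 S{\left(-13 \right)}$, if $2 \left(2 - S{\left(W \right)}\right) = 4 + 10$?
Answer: $2218$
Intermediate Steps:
$S{\left(W \right)} = -5$ ($S{\left(W \right)} = 2 - \frac{4 + 10}{2} = 2 - 7 = -5$)
$203 - 403 S{\left(-13 \right)} = 203 - -2015 = 203 + 2015 = 2218$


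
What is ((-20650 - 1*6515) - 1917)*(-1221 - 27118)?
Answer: 824154798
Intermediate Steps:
((-20650 - 1*6515) - 1917)*(-1221 - 27118) = ((-20650 - 6515) - 1917)*(-28339) = (-27165 - 1917)*(-28339) = -29082*(-28339) = 824154798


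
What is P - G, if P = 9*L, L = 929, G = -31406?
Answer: 39767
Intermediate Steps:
P = 8361 (P = 9*929 = 8361)
P - G = 8361 - 1*(-31406) = 8361 + 31406 = 39767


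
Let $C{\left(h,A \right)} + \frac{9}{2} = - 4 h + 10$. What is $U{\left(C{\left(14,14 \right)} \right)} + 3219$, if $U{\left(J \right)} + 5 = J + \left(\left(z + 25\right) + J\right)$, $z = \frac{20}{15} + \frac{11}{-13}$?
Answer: $\frac{122401}{39} \approx 3138.5$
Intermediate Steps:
$z = \frac{19}{39}$ ($z = 20 \cdot \frac{1}{15} + 11 \left(- \frac{1}{13}\right) = \frac{4}{3} - \frac{11}{13} = \frac{19}{39} \approx 0.48718$)
$C{\left(h,A \right)} = \frac{11}{2} - 4 h$ ($C{\left(h,A \right)} = - \frac{9}{2} - \left(-10 + 4 h\right) = \frac{11}{2} - 4 h$)
$U{\left(J \right)} = \frac{799}{39} + 2 J$ ($U{\left(J \right)} = -5 + \left(J + \left(\left(\frac{19}{39} + 25\right) + J\right)\right) = -5 + \left(J + \left(\frac{994}{39} + J\right)\right) = -5 + \left(\frac{994}{39} + 2 J\right) = \frac{799}{39} + 2 J$)
$U{\left(C{\left(14,14 \right)} \right)} + 3219 = \left(\frac{799}{39} + 2 \left(\frac{11}{2} - 56\right)\right) + 3219 = \left(\frac{799}{39} + 2 \left(- \frac{101}{2}\right)\right) + 3219 = \left(\frac{799}{39} - 101\right) + 3219 = - \frac{3140}{39} + 3219 = \frac{122401}{39}$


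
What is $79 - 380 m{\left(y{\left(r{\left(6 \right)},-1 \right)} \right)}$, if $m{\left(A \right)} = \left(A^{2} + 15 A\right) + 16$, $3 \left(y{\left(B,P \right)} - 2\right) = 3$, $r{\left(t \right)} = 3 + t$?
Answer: $-26521$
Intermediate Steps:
$y{\left(B,P \right)} = 3$ ($y{\left(B,P \right)} = 2 + \frac{1}{3} \cdot 3 = 2 + 1 = 3$)
$m{\left(A \right)} = 16 + A^{2} + 15 A$
$79 - 380 m{\left(y{\left(r{\left(6 \right)},-1 \right)} \right)} = 79 - 380 \left(16 + 3^{2} + 15 \cdot 3\right) = 79 - 380 \left(16 + 9 + 45\right) = 79 - 26600 = -26521$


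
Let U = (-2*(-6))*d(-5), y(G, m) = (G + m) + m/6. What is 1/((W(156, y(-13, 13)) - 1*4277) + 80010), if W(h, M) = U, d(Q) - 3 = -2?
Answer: 1/75745 ≈ 1.3202e-5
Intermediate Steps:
d(Q) = 1 (d(Q) = 3 - 2 = 1)
y(G, m) = G + 7*m/6 (y(G, m) = (G + m) + m*(1/6) = (G + m) + m/6 = G + 7*m/6)
U = 12 (U = -2*(-6)*1 = 12*1 = 12)
W(h, M) = 12
1/((W(156, y(-13, 13)) - 1*4277) + 80010) = 1/((12 - 1*4277) + 80010) = 1/((12 - 4277) + 80010) = 1/(-4265 + 80010) = 1/75745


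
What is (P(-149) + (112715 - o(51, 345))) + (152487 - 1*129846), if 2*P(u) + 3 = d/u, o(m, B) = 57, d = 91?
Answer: 20159282/149 ≈ 1.3530e+5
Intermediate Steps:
P(u) = -3/2 + 91/(2*u) (P(u) = -3/2 + (91/u)/2 = -3/2 + 91/(2*u))
(P(-149) + (112715 - o(51, 345))) + (152487 - 1*129846) = ((½)*(91 - 3*(-149))/(-149) + (112715 - 1*57)) + (152487 - 1*129846) = ((½)*(-1/149)*(91 + 447) + (112715 - 57)) + (152487 - 129846) = ((½)*(-1/149)*538 + 112658) + 22641 = (-269/149 + 112658) + 22641 = 16785773/149 + 22641 = 20159282/149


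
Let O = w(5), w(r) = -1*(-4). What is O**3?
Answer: 64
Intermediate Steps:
w(r) = 4
O = 4
O**3 = 4**3 = 64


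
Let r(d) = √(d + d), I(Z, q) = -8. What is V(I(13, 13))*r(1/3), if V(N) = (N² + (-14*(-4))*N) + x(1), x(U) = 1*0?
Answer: -128*√6 ≈ -313.53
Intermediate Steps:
x(U) = 0
V(N) = N² + 56*N (V(N) = (N² + (-14*(-4))*N) + 0 = (N² + 56*N) + 0 = N² + 56*N)
r(d) = √2*√d (r(d) = √(2*d) = √2*√d)
V(I(13, 13))*r(1/3) = (-8*(56 - 8))*(√2*√(1/3)) = (-8*48)*(√2*√(⅓)) = -384*√2*√3/3 = -128*√6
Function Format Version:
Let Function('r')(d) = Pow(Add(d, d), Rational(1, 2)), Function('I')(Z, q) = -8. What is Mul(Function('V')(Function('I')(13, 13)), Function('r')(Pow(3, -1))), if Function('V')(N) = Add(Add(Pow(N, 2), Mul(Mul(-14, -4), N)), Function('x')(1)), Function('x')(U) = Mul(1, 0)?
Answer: Mul(-128, Pow(6, Rational(1, 2))) ≈ -313.53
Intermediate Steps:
Function('x')(U) = 0
Function('V')(N) = Add(Pow(N, 2), Mul(56, N)) (Function('V')(N) = Add(Add(Pow(N, 2), Mul(Mul(-14, -4), N)), 0) = Add(Add(Pow(N, 2), Mul(56, N)), 0) = Add(Pow(N, 2), Mul(56, N)))
Function('r')(d) = Mul(Pow(2, Rational(1, 2)), Pow(d, Rational(1, 2))) (Function('r')(d) = Pow(Mul(2, d), Rational(1, 2)) = Mul(Pow(2, Rational(1, 2)), Pow(d, Rational(1, 2))))
Mul(Function('V')(Function('I')(13, 13)), Function('r')(Pow(3, -1))) = Mul(Mul(-8, Add(56, -8)), Mul(Pow(2, Rational(1, 2)), Pow(Pow(3, -1), Rational(1, 2)))) = Mul(Mul(-8, 48), Mul(Pow(2, Rational(1, 2)), Pow(Rational(1, 3), Rational(1, 2)))) = Mul(-384, Mul(Pow(2, Rational(1, 2)), Mul(Rational(1, 3), Pow(3, Rational(1, 2))))) = Mul(-384, Mul(Rational(1, 3), Pow(6, Rational(1, 2)))) = Mul(-128, Pow(6, Rational(1, 2)))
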